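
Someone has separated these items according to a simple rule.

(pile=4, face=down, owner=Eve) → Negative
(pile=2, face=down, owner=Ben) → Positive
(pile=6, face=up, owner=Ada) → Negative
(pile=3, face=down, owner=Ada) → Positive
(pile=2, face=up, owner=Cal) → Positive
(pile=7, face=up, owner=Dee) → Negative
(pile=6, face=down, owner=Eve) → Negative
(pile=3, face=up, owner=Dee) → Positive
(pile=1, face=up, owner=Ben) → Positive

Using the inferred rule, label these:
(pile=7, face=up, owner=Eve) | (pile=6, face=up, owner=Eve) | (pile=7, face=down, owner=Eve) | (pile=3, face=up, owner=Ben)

One predicate separates the groups cleanly: pile ≤ 3.
(pile=7, face=up, owner=Eve): Negative (pile = 7). (pile=6, face=up, owner=Eve): Negative (pile = 6). (pile=7, face=down, owner=Eve): Negative (pile = 7). (pile=3, face=up, owner=Ben): Positive (pile = 3).

Negative, Negative, Negative, Positive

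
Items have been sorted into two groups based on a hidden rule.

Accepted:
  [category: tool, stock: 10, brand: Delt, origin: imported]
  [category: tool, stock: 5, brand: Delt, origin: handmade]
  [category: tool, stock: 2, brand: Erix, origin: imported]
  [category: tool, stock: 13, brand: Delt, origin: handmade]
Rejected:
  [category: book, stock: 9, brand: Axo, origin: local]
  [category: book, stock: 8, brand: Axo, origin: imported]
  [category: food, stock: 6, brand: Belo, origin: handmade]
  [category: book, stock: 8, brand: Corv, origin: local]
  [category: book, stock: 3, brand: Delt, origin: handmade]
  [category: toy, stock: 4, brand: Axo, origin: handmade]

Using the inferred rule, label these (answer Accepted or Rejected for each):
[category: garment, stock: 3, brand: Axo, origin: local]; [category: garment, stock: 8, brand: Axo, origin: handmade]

Comparing the two groups points to one rule — category is tool.
[category: garment, stock: 3, brand: Axo, origin: local] — category is garment, hence Rejected.
[category: garment, stock: 8, brand: Axo, origin: handmade] — category is garment, hence Rejected.

Rejected, Rejected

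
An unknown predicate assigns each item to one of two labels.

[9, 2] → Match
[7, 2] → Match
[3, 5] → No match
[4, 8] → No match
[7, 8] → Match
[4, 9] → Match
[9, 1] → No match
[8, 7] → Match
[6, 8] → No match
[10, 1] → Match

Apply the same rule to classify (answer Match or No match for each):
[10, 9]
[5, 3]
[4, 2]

Rule: sum is odd. This holds for each 'Match' example and fails for each 'No match' one.
[10, 9] — 10+9 = 19, hence Match.
[5, 3] — 5+3 = 8, hence No match.
[4, 2] — 4+2 = 6, hence No match.

Match, No match, No match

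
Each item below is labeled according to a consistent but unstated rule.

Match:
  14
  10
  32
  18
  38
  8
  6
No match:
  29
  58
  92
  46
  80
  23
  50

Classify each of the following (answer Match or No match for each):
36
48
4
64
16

One predicate separates the groups cleanly: even AND at most 38.
36 — 36 is even, 36 ≤ 38, hence Match.
48 — 48 is even, 48 > 38, hence No match.
4 — 4 is even, 4 ≤ 38, hence Match.
64 — 64 is even, 64 > 38, hence No match.
16 — 16 is even, 16 ≤ 38, hence Match.

Match, No match, Match, No match, Match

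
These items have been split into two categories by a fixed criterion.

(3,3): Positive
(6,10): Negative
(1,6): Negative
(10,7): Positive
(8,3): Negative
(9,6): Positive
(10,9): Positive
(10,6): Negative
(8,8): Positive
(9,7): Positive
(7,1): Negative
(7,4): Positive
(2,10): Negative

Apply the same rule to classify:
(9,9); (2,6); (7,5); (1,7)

Positive, Negative, Positive, Negative

A rule that fits every label: |first − second| ≤ 3 — true of each 'Positive' example, false of each 'Negative' one.
(9,9): Positive (|9−9| = 0).
(2,6): Negative (|2−6| = 4).
(7,5): Positive (|7−5| = 2).
(1,7): Negative (|1−7| = 6).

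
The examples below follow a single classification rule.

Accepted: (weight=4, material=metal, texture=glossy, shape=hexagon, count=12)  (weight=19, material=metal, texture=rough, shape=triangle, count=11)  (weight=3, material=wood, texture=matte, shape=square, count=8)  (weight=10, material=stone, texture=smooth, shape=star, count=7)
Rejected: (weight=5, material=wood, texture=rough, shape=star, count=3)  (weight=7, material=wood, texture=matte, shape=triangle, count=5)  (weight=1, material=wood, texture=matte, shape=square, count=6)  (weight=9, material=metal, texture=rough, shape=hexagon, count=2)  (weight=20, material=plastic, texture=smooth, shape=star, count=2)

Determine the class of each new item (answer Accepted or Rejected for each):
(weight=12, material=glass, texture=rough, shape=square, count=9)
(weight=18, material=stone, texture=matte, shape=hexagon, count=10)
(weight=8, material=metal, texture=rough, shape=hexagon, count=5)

A rule that fits every label: count ≥ 7 — true of each 'Accepted' example, false of each 'Rejected' one.

Accepted, Accepted, Rejected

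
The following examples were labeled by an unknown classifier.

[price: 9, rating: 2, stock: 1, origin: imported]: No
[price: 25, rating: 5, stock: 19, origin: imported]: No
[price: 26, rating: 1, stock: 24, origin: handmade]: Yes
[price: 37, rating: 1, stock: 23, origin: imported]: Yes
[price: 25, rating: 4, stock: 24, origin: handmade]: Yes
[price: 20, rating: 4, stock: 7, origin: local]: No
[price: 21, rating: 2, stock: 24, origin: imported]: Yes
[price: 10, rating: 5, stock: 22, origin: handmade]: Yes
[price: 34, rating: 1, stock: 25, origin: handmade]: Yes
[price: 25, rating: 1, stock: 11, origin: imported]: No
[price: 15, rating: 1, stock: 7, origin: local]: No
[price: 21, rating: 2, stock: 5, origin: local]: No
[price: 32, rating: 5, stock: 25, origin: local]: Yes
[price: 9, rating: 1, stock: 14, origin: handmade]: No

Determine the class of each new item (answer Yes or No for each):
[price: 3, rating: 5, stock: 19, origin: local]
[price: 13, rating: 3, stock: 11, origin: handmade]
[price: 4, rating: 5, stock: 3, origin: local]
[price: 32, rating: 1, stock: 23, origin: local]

The classifier is using: stock ≥ 22.
[price: 3, rating: 5, stock: 19, origin: local]: stock = 19, lacks this property → No.
[price: 13, rating: 3, stock: 11, origin: handmade]: stock = 11, lacks this property → No.
[price: 4, rating: 5, stock: 3, origin: local]: stock = 3, lacks this property → No.
[price: 32, rating: 1, stock: 23, origin: local]: stock = 23, passes → Yes.

No, No, No, Yes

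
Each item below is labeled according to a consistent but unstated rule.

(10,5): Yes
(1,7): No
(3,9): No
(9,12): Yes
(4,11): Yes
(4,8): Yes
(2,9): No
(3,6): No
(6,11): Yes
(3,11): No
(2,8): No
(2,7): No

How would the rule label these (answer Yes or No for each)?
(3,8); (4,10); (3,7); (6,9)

No, Yes, No, Yes

The rule appears to be: first ≥ 4.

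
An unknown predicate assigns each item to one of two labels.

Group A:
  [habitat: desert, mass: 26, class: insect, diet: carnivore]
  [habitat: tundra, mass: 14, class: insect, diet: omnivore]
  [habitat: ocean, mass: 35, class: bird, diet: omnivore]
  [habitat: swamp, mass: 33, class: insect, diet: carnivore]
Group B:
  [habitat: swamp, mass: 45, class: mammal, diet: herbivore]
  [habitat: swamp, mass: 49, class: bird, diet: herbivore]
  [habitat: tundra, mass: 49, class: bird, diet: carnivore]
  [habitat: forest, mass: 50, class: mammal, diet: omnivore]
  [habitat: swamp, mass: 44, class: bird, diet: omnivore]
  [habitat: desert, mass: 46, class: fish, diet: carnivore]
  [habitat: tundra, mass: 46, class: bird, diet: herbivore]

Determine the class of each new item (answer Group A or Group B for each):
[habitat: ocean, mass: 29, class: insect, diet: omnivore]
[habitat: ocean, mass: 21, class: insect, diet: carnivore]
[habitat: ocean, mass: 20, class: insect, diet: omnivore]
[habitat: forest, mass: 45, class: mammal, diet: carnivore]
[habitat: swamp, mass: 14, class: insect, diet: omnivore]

Rule: mass ≤ 35. This holds for each 'Group A' example and fails for each 'Group B' one.
[habitat: ocean, mass: 29, class: insect, diet: omnivore]: mass = 29 — satisfies this, so Group A. [habitat: ocean, mass: 21, class: insect, diet: carnivore]: mass = 21 — satisfies this, so Group A. [habitat: ocean, mass: 20, class: insect, diet: omnivore]: mass = 20 — satisfies this, so Group A. [habitat: forest, mass: 45, class: mammal, diet: carnivore]: mass = 45 — does not pass, so Group B. [habitat: swamp, mass: 14, class: insect, diet: omnivore]: mass = 14 — satisfies this, so Group A.

Group A, Group A, Group A, Group B, Group A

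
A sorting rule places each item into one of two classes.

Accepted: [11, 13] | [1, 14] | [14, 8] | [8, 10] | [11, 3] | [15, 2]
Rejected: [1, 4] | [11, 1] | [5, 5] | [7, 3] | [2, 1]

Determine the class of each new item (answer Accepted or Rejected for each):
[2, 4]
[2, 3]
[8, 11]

Rejected, Rejected, Accepted

One predicate separates the groups cleanly: sum ≥ 14.
Rejected: [2, 4], since 2+4 = 6.
Rejected: [2, 3], since 2+3 = 5.
Accepted: [8, 11], since 8+11 = 19.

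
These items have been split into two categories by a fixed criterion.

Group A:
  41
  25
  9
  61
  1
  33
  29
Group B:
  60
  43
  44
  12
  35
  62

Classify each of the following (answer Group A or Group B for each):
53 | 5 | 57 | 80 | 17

'Group A' ⟺ ≡ 1 (mod 4).

Group A, Group A, Group A, Group B, Group A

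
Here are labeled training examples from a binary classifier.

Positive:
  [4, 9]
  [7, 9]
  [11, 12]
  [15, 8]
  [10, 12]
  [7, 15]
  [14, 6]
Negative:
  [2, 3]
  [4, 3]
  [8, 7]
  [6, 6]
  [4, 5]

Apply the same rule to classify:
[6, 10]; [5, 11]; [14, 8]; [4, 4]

The rule appears to be: max ≥ 9.
[6, 10]: Positive (max 10).
[5, 11]: Positive (max 11).
[14, 8]: Positive (max 14).
[4, 4]: Negative (max 4).

Positive, Positive, Positive, Negative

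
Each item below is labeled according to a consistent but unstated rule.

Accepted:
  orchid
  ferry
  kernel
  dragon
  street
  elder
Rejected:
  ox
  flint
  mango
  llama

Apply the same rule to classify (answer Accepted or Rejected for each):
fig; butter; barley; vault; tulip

The common property of the 'Accepted' items is: contains 'r'. No 'Rejected' item has it.
fig: no 'r' — lacks this property, so Rejected. butter: has 'r' — passes, so Accepted. barley: has 'r' — passes, so Accepted. vault: no 'r' — lacks this property, so Rejected. tulip: no 'r' — lacks this property, so Rejected.

Rejected, Accepted, Accepted, Rejected, Rejected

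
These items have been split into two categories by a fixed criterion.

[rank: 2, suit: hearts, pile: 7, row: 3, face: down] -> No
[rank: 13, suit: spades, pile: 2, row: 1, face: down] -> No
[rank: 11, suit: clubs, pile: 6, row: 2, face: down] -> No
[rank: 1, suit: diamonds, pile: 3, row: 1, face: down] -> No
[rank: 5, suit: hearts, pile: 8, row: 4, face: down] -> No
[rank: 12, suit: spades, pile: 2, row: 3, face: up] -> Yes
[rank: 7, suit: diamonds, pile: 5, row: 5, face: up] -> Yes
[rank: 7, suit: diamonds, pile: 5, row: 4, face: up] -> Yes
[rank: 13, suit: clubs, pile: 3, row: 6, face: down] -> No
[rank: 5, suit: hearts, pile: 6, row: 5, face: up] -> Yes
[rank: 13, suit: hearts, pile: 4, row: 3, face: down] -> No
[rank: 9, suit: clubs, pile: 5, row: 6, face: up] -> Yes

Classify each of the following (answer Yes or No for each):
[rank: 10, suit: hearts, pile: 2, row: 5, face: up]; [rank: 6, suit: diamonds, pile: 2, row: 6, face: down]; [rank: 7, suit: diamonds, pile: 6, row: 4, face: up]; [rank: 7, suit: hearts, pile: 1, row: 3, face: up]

Yes, No, Yes, Yes

'Yes' ⟺ face is up.
[rank: 10, suit: hearts, pile: 2, row: 5, face: up]: face is up — matches, so Yes. [rank: 6, suit: diamonds, pile: 2, row: 6, face: down]: face is down — does not satisfy this, so No. [rank: 7, suit: diamonds, pile: 6, row: 4, face: up]: face is up — matches, so Yes. [rank: 7, suit: hearts, pile: 1, row: 3, face: up]: face is up — matches, so Yes.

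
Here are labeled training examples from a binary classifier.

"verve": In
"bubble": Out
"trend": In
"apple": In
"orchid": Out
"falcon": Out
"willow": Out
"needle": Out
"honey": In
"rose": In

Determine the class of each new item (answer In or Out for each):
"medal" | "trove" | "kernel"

Every 'In' example satisfies: length ≤ 5. None of the 'Out' examples do.
In: "medal", since length 5. In: "trove", since length 5. Out: "kernel", since length 6.

In, In, Out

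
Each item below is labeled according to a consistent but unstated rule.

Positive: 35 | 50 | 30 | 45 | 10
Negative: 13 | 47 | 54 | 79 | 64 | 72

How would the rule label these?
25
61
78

Positive, Negative, Negative

The pattern is that an item is 'Positive' exactly when: multiple of 5.
25: 25 = 5·5, fits → Positive. 61: 61 = 5·12 + 1, fails this test → Negative. 78: 78 = 5·15 + 3, fails this test → Negative.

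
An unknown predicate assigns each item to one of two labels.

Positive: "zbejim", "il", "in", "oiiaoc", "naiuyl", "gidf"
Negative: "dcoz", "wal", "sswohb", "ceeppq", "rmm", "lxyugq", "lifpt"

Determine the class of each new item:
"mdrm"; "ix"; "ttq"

Negative, Positive, Negative

One predicate separates the groups cleanly: even length AND contains 'i'.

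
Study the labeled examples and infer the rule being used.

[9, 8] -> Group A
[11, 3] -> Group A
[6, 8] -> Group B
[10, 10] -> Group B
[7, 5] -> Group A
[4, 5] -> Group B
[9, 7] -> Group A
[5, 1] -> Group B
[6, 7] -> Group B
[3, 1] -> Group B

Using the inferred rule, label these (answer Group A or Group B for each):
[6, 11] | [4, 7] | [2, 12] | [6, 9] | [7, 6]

The simplest hypothesis consistent with all the labels is: sum ≥ 9 AND first is odd.
[6, 11]: 6+11 = 17, first 6, lacks this property → Group B. [4, 7]: 4+7 = 11, first 4, lacks this property → Group B. [2, 12]: 2+12 = 14, first 2, lacks this property → Group B. [6, 9]: 6+9 = 15, first 6, lacks this property → Group B. [7, 6]: 7+6 = 13, first 7, passes → Group A.

Group B, Group B, Group B, Group B, Group A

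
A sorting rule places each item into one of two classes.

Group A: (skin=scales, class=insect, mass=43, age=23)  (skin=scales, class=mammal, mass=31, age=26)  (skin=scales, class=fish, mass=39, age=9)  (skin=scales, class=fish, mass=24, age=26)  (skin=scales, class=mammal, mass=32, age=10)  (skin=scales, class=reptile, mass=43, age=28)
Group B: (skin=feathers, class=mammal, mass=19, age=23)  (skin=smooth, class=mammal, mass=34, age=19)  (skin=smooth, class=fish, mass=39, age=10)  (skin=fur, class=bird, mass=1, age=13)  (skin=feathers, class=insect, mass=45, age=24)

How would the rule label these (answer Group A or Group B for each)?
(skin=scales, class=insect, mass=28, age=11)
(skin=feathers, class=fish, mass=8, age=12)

Group A, Group B

All 'Group A' examples share one property — skin is scales — and every 'Group B' example lacks it.
(skin=scales, class=insect, mass=28, age=11): skin is scales — passes, so Group A.
(skin=feathers, class=fish, mass=8, age=12): skin is feathers — lacks this property, so Group B.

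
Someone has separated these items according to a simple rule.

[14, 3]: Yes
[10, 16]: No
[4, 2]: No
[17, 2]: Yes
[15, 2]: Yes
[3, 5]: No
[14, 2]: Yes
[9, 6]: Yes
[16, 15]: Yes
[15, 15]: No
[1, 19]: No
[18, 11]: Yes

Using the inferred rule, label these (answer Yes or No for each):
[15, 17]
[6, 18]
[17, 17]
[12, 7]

No, No, No, Yes

A rule that fits every label: first > second AND sum ≥ 8 — true of each 'Yes' example, false of each 'No' one.
[15, 17]: 15 < 17, 15+17 = 32, does not fit → No. [6, 18]: 6 < 18, 6+18 = 24, does not fit → No. [17, 17]: 17 = 17, 17+17 = 34, does not fit → No. [12, 7]: 12 > 7, 12+7 = 19, meets the rule → Yes.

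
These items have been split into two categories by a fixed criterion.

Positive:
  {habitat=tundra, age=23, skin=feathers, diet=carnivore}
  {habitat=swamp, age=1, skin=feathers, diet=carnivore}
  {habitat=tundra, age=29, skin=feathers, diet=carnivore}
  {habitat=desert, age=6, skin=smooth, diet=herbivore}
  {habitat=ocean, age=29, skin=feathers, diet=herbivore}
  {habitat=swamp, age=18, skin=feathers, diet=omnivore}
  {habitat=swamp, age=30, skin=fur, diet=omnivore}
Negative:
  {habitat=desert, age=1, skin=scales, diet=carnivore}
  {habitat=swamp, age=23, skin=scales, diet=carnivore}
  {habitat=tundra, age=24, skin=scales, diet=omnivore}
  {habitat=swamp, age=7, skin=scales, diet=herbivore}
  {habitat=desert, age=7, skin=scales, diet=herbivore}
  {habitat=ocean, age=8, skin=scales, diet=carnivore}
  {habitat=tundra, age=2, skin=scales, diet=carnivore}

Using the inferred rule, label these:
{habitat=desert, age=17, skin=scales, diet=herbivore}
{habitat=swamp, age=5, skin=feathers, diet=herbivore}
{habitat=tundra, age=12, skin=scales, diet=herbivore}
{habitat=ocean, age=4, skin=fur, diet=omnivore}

Checking candidate rules against both groups, what survives is: skin is not scales.
Negative: {habitat=desert, age=17, skin=scales, diet=herbivore}, since skin is scales. Positive: {habitat=swamp, age=5, skin=feathers, diet=herbivore}, since skin is feathers. Negative: {habitat=tundra, age=12, skin=scales, diet=herbivore}, since skin is scales. Positive: {habitat=ocean, age=4, skin=fur, diet=omnivore}, since skin is fur.

Negative, Positive, Negative, Positive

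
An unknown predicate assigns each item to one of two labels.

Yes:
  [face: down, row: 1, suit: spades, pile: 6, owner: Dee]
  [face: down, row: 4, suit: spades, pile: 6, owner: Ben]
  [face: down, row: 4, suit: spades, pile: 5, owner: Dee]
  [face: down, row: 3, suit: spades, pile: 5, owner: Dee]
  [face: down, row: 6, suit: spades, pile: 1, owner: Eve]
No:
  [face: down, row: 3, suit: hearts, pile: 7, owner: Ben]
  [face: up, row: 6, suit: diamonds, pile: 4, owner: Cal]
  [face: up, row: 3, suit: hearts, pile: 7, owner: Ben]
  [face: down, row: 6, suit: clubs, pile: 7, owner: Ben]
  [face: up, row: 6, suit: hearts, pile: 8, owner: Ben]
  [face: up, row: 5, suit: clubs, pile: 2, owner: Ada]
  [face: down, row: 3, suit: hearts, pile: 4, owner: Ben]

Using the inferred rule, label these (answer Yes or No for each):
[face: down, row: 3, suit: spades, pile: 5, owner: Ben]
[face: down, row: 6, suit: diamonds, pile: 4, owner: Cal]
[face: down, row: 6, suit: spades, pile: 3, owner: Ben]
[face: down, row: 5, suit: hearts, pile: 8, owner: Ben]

Yes, No, Yes, No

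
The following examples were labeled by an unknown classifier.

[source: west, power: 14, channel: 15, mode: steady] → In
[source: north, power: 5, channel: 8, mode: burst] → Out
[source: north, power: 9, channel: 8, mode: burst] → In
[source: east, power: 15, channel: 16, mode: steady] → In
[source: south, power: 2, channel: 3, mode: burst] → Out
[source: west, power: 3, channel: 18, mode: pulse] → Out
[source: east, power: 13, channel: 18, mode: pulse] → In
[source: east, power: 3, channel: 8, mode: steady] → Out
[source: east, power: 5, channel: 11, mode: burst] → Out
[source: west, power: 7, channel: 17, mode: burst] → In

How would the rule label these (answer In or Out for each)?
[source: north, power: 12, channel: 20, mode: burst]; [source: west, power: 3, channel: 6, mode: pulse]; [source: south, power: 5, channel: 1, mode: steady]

In, Out, Out

The pattern is that an item is 'In' exactly when: power ≥ 7.
[source: north, power: 12, channel: 20, mode: burst]: In (power = 12).
[source: west, power: 3, channel: 6, mode: pulse]: Out (power = 3).
[source: south, power: 5, channel: 1, mode: steady]: Out (power = 5).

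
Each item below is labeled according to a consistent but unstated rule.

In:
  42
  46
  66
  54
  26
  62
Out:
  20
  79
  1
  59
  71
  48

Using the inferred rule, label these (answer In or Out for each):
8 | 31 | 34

'In' ⟺ ≡ 2 (mod 4).
8: Out (8 mod 4 = 0). 31: Out (31 mod 4 = 3). 34: In (34 mod 4 = 2).

Out, Out, In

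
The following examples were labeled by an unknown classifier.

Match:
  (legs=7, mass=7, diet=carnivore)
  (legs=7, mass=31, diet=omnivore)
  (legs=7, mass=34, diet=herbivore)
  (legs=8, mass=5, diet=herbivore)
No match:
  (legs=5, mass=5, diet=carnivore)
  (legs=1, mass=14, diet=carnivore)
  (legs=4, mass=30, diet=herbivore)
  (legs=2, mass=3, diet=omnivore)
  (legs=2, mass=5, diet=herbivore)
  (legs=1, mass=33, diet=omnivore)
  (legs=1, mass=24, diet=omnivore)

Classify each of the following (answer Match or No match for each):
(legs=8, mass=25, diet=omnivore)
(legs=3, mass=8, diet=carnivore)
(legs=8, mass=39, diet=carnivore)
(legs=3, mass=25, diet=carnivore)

'Match' ⟺ legs ≥ 7.
Match: (legs=8, mass=25, diet=omnivore), since legs = 8. No match: (legs=3, mass=8, diet=carnivore), since legs = 3. Match: (legs=8, mass=39, diet=carnivore), since legs = 8. No match: (legs=3, mass=25, diet=carnivore), since legs = 3.

Match, No match, Match, No match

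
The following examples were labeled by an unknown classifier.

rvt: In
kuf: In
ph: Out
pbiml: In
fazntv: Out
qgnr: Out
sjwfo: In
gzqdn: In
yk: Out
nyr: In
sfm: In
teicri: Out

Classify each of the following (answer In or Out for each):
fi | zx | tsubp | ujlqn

Out, Out, In, In

The common property of the 'In' items is: odd length. No 'Out' item has it.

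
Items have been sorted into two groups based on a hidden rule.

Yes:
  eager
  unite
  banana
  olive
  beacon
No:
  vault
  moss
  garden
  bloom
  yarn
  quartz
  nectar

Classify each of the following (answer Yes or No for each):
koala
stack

Every 'Yes' example satisfies: has ≥ 3 vowels. None of the 'No' examples do.
koala: 3 vowels, matches → Yes.
stack: 1 vowel, does not satisfy this → No.

Yes, No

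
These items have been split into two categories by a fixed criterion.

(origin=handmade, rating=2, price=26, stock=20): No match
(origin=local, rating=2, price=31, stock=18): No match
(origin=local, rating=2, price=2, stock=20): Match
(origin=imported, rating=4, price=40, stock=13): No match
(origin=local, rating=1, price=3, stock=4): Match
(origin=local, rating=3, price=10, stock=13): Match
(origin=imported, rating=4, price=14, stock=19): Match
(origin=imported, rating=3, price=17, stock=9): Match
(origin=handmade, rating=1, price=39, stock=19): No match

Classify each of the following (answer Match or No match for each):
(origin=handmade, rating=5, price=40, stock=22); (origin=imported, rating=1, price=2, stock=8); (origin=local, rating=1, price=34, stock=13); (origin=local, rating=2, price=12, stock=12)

No match, Match, No match, Match

The common property of the 'Match' items is: price ≤ 17. No 'No match' item has it.
No match: (origin=handmade, rating=5, price=40, stock=22), since price = 40.
Match: (origin=imported, rating=1, price=2, stock=8), since price = 2.
No match: (origin=local, rating=1, price=34, stock=13), since price = 34.
Match: (origin=local, rating=2, price=12, stock=12), since price = 12.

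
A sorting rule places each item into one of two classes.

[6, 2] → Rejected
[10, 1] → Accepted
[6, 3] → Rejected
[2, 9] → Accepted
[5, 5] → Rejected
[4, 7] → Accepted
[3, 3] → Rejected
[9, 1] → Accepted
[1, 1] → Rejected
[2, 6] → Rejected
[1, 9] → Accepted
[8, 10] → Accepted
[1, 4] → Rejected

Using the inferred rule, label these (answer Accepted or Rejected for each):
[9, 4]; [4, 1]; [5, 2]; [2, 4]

Accepted, Rejected, Rejected, Rejected

Rule: max ≥ 7. This holds for each 'Accepted' example and fails for each 'Rejected' one.
[9, 4] → max 9 → Accepted. [4, 1] → max 4 → Rejected. [5, 2] → max 5 → Rejected. [2, 4] → max 4 → Rejected.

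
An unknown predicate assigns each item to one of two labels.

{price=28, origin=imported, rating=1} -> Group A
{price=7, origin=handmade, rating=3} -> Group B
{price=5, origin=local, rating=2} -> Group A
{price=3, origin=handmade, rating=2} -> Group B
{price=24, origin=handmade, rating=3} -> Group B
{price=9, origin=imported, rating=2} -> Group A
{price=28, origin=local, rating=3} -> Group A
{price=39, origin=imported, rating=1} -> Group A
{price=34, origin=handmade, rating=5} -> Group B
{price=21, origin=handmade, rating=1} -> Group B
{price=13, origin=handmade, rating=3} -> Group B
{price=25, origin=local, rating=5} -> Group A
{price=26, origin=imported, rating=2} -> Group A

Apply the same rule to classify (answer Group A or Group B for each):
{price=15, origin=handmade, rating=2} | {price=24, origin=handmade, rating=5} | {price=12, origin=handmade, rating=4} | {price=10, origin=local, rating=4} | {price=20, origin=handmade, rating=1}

Group B, Group B, Group B, Group A, Group B

The common property of the 'Group A' items is: origin is not handmade. No 'Group B' item has it.
{price=15, origin=handmade, rating=2}: origin is handmade — fails this test, so Group B.
{price=24, origin=handmade, rating=5}: origin is handmade — fails this test, so Group B.
{price=12, origin=handmade, rating=4}: origin is handmade — fails this test, so Group B.
{price=10, origin=local, rating=4}: origin is local — passes, so Group A.
{price=20, origin=handmade, rating=1}: origin is handmade — fails this test, so Group B.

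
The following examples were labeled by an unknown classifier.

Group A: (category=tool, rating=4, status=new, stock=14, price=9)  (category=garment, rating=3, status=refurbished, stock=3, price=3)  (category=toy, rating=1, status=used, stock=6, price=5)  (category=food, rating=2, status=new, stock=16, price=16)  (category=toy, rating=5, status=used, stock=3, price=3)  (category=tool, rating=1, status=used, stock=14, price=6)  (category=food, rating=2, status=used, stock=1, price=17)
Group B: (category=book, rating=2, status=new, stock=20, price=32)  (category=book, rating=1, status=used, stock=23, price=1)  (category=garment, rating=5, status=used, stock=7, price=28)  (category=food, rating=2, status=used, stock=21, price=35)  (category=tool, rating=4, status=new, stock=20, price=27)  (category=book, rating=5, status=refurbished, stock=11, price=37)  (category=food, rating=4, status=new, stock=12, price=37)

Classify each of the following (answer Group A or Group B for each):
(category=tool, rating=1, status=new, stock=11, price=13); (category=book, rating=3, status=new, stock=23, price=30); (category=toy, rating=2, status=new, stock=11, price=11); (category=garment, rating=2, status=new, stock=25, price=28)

The simplest hypothesis consistent with all the labels is: price ≥ 3 AND price ≤ 17.

Group A, Group B, Group A, Group B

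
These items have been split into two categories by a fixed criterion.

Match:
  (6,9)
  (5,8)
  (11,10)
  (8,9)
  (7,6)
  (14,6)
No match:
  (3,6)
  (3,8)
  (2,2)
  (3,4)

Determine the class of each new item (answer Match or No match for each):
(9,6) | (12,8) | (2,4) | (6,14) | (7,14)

One predicate separates the groups cleanly: sum ≥ 13.
(9,6): Match (9+6 = 15). (12,8): Match (12+8 = 20). (2,4): No match (2+4 = 6). (6,14): Match (6+14 = 20). (7,14): Match (7+14 = 21).

Match, Match, No match, Match, Match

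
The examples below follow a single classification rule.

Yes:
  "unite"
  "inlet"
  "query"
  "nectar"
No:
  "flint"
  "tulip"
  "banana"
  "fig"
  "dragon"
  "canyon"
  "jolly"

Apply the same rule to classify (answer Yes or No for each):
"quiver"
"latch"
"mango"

Yes, No, No

One predicate separates the groups cleanly: contains 'e'.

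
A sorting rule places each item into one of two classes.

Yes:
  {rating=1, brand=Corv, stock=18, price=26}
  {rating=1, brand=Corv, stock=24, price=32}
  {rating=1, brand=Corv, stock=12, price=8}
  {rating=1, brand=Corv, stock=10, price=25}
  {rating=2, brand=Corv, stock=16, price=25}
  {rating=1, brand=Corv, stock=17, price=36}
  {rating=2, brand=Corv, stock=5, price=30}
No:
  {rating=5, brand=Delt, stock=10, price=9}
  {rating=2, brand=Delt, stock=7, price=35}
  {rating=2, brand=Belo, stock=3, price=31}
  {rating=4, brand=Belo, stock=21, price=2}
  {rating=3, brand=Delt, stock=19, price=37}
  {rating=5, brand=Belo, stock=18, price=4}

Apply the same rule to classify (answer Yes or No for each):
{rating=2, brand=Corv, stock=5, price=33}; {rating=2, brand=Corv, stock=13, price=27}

Yes, Yes

Looking at the examples, the only property every 'Yes' case has and every 'No' case lacks is: brand is Corv.
{rating=2, brand=Corv, stock=5, price=33} — brand is Corv, hence Yes.
{rating=2, brand=Corv, stock=13, price=27} — brand is Corv, hence Yes.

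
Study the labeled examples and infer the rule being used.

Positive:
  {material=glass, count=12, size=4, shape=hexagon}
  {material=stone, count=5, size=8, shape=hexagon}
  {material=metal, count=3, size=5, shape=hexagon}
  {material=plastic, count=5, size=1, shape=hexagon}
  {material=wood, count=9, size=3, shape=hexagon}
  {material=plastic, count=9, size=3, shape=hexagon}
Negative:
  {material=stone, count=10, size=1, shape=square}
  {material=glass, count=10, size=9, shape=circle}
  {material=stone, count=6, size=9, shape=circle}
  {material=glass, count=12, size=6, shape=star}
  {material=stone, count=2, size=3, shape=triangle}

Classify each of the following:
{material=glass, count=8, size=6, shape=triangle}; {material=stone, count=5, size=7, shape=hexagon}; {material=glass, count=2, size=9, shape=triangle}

Negative, Positive, Negative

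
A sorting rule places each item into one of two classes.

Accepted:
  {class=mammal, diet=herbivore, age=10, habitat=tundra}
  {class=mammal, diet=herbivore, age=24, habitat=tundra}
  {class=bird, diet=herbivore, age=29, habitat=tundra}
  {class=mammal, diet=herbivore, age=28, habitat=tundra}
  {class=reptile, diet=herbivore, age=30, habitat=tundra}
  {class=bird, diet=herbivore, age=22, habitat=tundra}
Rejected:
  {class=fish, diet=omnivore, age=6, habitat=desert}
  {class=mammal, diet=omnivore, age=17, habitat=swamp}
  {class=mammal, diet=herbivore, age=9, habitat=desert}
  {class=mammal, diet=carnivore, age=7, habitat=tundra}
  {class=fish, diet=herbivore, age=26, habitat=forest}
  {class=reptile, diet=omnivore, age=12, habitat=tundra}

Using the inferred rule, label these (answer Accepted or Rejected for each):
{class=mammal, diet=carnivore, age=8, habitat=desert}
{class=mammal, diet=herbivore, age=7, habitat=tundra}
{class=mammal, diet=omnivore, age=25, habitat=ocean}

Rejected, Accepted, Rejected

Every 'Accepted' example satisfies: diet is herbivore AND habitat is tundra. None of the 'Rejected' examples do.
{class=mammal, diet=carnivore, age=8, habitat=desert}: diet is carnivore, habitat is desert — lacks this property, so Rejected. {class=mammal, diet=herbivore, age=7, habitat=tundra}: diet is herbivore, habitat is tundra — meets the rule, so Accepted. {class=mammal, diet=omnivore, age=25, habitat=ocean}: diet is omnivore, habitat is ocean — lacks this property, so Rejected.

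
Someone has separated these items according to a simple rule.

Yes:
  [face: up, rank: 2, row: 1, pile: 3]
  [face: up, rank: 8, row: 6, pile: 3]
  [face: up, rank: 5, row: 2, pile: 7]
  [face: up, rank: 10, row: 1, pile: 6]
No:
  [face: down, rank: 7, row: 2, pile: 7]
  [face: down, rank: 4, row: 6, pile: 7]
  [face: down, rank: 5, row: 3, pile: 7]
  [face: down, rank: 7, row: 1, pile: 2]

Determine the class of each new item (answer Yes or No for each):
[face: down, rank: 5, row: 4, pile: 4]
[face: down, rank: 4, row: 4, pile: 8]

No, No

Checking candidate rules against both groups, what survives is: face is up.
No: [face: down, rank: 5, row: 4, pile: 4], since face is down. No: [face: down, rank: 4, row: 4, pile: 8], since face is down.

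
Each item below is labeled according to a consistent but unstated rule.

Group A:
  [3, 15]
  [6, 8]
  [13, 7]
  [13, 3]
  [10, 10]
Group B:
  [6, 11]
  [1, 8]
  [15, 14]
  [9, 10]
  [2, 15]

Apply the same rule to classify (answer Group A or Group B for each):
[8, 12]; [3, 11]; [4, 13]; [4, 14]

Group A, Group A, Group B, Group A

Checking candidate rules against both groups, what survives is: sum is even.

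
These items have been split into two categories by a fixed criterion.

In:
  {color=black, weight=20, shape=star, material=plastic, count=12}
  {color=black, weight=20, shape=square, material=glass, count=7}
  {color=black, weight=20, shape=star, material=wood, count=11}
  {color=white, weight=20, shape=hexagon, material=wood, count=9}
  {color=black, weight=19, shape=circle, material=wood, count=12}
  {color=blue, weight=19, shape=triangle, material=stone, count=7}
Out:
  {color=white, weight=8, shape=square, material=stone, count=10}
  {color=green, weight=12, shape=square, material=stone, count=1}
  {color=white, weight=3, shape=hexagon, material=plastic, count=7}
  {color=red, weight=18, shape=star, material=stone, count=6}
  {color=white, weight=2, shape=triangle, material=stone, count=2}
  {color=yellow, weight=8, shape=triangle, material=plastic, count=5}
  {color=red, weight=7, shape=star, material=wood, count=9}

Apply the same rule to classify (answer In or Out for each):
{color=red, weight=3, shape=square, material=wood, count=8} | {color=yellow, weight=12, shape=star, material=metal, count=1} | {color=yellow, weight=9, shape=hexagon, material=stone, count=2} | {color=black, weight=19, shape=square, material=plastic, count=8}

Out, Out, Out, In

The pattern is that an item is 'In' exactly when: weight ≥ 19.
{color=red, weight=3, shape=square, material=wood, count=8} → weight = 3 → Out.
{color=yellow, weight=12, shape=star, material=metal, count=1} → weight = 12 → Out.
{color=yellow, weight=9, shape=hexagon, material=stone, count=2} → weight = 9 → Out.
{color=black, weight=19, shape=square, material=plastic, count=8} → weight = 19 → In.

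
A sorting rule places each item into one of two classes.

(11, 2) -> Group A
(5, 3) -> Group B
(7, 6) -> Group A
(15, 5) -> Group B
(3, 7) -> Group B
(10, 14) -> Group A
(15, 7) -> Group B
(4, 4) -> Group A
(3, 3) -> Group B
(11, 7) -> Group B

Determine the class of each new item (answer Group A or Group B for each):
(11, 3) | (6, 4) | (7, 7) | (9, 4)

The classifier is using: second is even.

Group B, Group A, Group B, Group A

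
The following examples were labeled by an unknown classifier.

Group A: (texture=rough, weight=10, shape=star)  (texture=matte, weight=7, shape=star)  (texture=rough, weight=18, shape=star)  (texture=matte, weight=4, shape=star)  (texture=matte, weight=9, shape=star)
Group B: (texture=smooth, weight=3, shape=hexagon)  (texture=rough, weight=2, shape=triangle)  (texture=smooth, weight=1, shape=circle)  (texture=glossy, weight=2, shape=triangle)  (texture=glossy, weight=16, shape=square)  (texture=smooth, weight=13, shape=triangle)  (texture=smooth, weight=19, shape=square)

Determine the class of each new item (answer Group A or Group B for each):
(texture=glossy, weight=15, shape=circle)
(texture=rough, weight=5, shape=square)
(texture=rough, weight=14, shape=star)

Group B, Group B, Group A

Comparing the two groups points to one rule — shape is star.
Group B: (texture=glossy, weight=15, shape=circle), since shape is circle. Group B: (texture=rough, weight=5, shape=square), since shape is square. Group A: (texture=rough, weight=14, shape=star), since shape is star.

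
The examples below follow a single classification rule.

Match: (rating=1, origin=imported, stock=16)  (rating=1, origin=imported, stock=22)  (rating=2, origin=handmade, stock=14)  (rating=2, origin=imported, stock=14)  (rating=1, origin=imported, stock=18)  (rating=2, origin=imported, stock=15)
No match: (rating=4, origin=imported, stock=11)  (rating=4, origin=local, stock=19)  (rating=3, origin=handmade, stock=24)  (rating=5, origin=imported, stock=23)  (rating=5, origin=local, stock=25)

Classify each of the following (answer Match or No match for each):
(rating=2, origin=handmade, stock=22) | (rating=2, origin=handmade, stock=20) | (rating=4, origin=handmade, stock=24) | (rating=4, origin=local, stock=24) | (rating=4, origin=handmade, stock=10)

Match, Match, No match, No match, No match

The simplest hypothesis consistent with all the labels is: rating ≤ 2.
(rating=2, origin=handmade, stock=22): rating = 2 — checks out, so Match.
(rating=2, origin=handmade, stock=20): rating = 2 — checks out, so Match.
(rating=4, origin=handmade, stock=24): rating = 4 — doesn't match, so No match.
(rating=4, origin=local, stock=24): rating = 4 — doesn't match, so No match.
(rating=4, origin=handmade, stock=10): rating = 4 — doesn't match, so No match.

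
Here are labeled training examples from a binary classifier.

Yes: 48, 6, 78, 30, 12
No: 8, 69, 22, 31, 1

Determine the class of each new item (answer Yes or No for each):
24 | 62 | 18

Yes, No, Yes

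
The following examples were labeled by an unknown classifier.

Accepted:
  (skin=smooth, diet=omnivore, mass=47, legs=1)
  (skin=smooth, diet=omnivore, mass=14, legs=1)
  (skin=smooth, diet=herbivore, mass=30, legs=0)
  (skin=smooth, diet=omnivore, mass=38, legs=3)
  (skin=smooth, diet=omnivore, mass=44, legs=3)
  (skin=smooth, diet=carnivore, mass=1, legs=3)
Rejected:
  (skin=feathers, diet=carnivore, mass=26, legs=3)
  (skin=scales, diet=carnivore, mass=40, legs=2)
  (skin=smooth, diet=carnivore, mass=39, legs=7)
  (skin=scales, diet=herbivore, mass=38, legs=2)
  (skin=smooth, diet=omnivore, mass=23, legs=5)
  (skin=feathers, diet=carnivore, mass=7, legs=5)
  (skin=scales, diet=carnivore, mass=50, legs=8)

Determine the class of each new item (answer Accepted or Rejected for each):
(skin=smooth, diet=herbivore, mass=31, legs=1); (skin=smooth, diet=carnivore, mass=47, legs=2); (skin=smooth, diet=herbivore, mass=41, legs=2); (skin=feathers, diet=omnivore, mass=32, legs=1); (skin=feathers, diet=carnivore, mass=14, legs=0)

The classifier is using: skin is smooth AND legs ≤ 3.
(skin=smooth, diet=herbivore, mass=31, legs=1) — skin is smooth, legs = 1, hence Accepted.
(skin=smooth, diet=carnivore, mass=47, legs=2) — skin is smooth, legs = 2, hence Accepted.
(skin=smooth, diet=herbivore, mass=41, legs=2) — skin is smooth, legs = 2, hence Accepted.
(skin=feathers, diet=omnivore, mass=32, legs=1) — skin is feathers, legs = 1, hence Rejected.
(skin=feathers, diet=carnivore, mass=14, legs=0) — skin is feathers, legs = 0, hence Rejected.

Accepted, Accepted, Accepted, Rejected, Rejected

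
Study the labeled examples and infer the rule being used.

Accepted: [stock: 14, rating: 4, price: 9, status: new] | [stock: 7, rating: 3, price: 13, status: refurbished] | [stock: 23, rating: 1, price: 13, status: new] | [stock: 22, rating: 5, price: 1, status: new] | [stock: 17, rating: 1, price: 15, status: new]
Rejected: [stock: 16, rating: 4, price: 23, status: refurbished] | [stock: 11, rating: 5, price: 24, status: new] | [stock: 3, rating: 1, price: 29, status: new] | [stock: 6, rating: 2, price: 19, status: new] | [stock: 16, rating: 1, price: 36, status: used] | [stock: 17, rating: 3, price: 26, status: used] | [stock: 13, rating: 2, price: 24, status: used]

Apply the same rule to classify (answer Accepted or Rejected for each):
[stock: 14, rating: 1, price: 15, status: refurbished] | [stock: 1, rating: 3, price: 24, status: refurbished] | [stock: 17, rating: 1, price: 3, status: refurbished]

Accepted, Rejected, Accepted

All 'Accepted' examples share one property — price ≤ 15 — and every 'Rejected' example lacks it.
[stock: 14, rating: 1, price: 15, status: refurbished]: Accepted (price = 15).
[stock: 1, rating: 3, price: 24, status: refurbished]: Rejected (price = 24).
[stock: 17, rating: 1, price: 3, status: refurbished]: Accepted (price = 3).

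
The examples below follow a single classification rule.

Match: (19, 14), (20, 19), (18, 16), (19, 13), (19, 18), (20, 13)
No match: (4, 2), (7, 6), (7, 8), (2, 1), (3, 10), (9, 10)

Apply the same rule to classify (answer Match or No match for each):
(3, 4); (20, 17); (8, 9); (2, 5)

'Match' ⟺ sum ≥ 32.
(3, 4): 3+4 = 7 — doesn't match, so No match.
(20, 17): 20+17 = 37 — meets the rule, so Match.
(8, 9): 8+9 = 17 — doesn't match, so No match.
(2, 5): 2+5 = 7 — doesn't match, so No match.

No match, Match, No match, No match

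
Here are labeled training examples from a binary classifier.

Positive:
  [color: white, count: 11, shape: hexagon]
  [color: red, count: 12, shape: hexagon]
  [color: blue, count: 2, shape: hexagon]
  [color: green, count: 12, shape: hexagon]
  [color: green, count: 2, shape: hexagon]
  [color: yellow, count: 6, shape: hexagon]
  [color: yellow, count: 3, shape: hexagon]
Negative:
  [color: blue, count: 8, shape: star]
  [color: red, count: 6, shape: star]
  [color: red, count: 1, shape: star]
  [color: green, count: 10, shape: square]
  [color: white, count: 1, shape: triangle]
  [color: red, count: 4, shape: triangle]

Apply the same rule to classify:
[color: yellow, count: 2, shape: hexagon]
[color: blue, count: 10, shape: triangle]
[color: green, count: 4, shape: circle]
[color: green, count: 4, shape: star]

Positive, Negative, Negative, Negative

The simplest hypothesis consistent with all the labels is: shape is hexagon.
[color: yellow, count: 2, shape: hexagon] → shape is hexagon → Positive.
[color: blue, count: 10, shape: triangle] → shape is triangle → Negative.
[color: green, count: 4, shape: circle] → shape is circle → Negative.
[color: green, count: 4, shape: star] → shape is star → Negative.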